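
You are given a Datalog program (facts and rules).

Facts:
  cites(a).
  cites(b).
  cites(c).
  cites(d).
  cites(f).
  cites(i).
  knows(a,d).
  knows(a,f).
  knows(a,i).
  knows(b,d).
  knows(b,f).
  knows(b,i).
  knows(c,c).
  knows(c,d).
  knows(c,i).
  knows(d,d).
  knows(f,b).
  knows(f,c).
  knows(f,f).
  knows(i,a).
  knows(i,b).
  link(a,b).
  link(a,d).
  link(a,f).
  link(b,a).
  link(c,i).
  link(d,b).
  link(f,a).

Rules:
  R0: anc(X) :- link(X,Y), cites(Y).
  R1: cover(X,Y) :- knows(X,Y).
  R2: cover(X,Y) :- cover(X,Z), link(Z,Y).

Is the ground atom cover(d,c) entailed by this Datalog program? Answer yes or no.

round 1: derive cover(a,d) via R1 from knows(a,d)
round 1: derive cover(a,f) via R1 from knows(a,f)
round 1: derive cover(a,i) via R1 from knows(a,i)
round 1: derive cover(b,d) via R1 from knows(b,d)
round 1: derive cover(b,f) via R1 from knows(b,f)
round 1: derive cover(b,i) via R1 from knows(b,i)
round 1: derive cover(c,c) via R1 from knows(c,c)
round 1: derive cover(c,d) via R1 from knows(c,d)
round 1: derive cover(c,i) via R1 from knows(c,i)
round 1: derive cover(d,d) via R1 from knows(d,d)
round 1: derive cover(f,b) via R1 from knows(f,b)
round 1: derive cover(f,c) via R1 from knows(f,c)
round 1: derive cover(f,f) via R1 from knows(f,f)
round 1: derive cover(i,a) via R1 from knows(i,a)
round 1: derive cover(i,b) via R1 from knows(i,b)
round 2: derive cover(a,a) via R2 from cover(a,f), link(f,a)
round 2: derive cover(a,b) via R2 from cover(a,d), link(d,b)
round 2: derive cover(b,a) via R2 from cover(b,f), link(f,a)
round 2: derive cover(b,b) via R2 from cover(b,d), link(d,b)
round 2: derive cover(c,b) via R2 from cover(c,d), link(d,b)
round 2: derive cover(d,b) via R2 from cover(d,d), link(d,b)
round 2: derive cover(f,a) via R2 from cover(f,b), link(b,a)
round 2: derive cover(f,i) via R2 from cover(f,c), link(c,i)
round 2: derive cover(i,d) via R2 from cover(i,a), link(a,d)
round 2: derive cover(i,f) via R2 from cover(i,a), link(a,f)
round 3: derive cover(c,a) via R2 from cover(c,b), link(b,a)
round 3: derive cover(d,a) via R2 from cover(d,b), link(b,a)
round 3: derive cover(f,d) via R2 from cover(f,a), link(a,d)
round 4: derive cover(c,f) via R2 from cover(c,a), link(a,f)
round 4: derive cover(d,f) via R2 from cover(d,a), link(a,f)

no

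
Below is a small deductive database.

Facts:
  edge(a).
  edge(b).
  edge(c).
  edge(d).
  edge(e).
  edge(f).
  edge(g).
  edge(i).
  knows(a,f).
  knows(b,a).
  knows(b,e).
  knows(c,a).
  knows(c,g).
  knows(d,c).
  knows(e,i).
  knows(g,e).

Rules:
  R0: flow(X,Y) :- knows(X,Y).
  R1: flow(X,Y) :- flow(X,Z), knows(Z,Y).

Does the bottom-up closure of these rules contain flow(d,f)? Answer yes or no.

round 1: derive flow(a,f) via R0 from knows(a,f)
round 1: derive flow(b,a) via R0 from knows(b,a)
round 1: derive flow(b,e) via R0 from knows(b,e)
round 1: derive flow(c,a) via R0 from knows(c,a)
round 1: derive flow(c,g) via R0 from knows(c,g)
round 1: derive flow(d,c) via R0 from knows(d,c)
round 1: derive flow(e,i) via R0 from knows(e,i)
round 1: derive flow(g,e) via R0 from knows(g,e)
round 2: derive flow(b,f) via R1 from flow(b,a), knows(a,f)
round 2: derive flow(b,i) via R1 from flow(b,e), knows(e,i)
round 2: derive flow(c,e) via R1 from flow(c,g), knows(g,e)
round 2: derive flow(c,f) via R1 from flow(c,a), knows(a,f)
round 2: derive flow(d,a) via R1 from flow(d,c), knows(c,a)
round 2: derive flow(d,g) via R1 from flow(d,c), knows(c,g)
round 2: derive flow(g,i) via R1 from flow(g,e), knows(e,i)
round 3: derive flow(c,i) via R1 from flow(c,e), knows(e,i)
round 3: derive flow(d,e) via R1 from flow(d,g), knows(g,e)
round 3: derive flow(d,f) via R1 from flow(d,a), knows(a,f)
round 4: derive flow(d,i) via R1 from flow(d,e), knows(e,i)

yes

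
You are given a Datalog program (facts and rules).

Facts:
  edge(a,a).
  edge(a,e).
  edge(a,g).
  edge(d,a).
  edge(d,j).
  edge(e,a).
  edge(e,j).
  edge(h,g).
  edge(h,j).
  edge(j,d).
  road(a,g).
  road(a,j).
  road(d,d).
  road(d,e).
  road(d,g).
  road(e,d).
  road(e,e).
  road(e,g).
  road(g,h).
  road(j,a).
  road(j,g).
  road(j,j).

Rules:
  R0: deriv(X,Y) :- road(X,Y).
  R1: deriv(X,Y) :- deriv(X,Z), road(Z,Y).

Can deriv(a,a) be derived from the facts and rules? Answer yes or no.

yes

round 1: derive deriv(a,g) via R0 from road(a,g)
round 1: derive deriv(a,j) via R0 from road(a,j)
round 1: derive deriv(d,d) via R0 from road(d,d)
round 1: derive deriv(d,e) via R0 from road(d,e)
round 1: derive deriv(d,g) via R0 from road(d,g)
round 1: derive deriv(e,d) via R0 from road(e,d)
round 1: derive deriv(e,e) via R0 from road(e,e)
round 1: derive deriv(e,g) via R0 from road(e,g)
round 1: derive deriv(g,h) via R0 from road(g,h)
round 1: derive deriv(j,a) via R0 from road(j,a)
round 1: derive deriv(j,g) via R0 from road(j,g)
round 1: derive deriv(j,j) via R0 from road(j,j)
round 2: derive deriv(a,a) via R1 from deriv(a,j), road(j,a)
round 2: derive deriv(a,h) via R1 from deriv(a,g), road(g,h)
round 2: derive deriv(d,h) via R1 from deriv(d,g), road(g,h)
round 2: derive deriv(e,h) via R1 from deriv(e,g), road(g,h)
round 2: derive deriv(j,h) via R1 from deriv(j,g), road(g,h)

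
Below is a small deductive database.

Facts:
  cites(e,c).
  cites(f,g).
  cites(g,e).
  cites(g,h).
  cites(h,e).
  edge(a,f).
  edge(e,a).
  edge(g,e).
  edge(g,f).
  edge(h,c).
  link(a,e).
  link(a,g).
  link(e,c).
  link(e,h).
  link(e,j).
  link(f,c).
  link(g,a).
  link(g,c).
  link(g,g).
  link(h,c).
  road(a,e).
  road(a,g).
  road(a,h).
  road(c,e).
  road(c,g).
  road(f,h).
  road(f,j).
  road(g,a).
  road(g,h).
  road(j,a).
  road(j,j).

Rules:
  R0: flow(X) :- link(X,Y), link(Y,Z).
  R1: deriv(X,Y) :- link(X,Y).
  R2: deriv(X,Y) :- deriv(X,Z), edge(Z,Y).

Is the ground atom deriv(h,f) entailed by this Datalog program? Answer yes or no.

no

round 1: derive deriv(a,e) via R1 from link(a,e)
round 1: derive deriv(a,g) via R1 from link(a,g)
round 1: derive deriv(e,c) via R1 from link(e,c)
round 1: derive deriv(e,h) via R1 from link(e,h)
round 1: derive deriv(e,j) via R1 from link(e,j)
round 1: derive deriv(f,c) via R1 from link(f,c)
round 1: derive deriv(g,a) via R1 from link(g,a)
round 1: derive deriv(g,c) via R1 from link(g,c)
round 1: derive deriv(g,g) via R1 from link(g,g)
round 1: derive deriv(h,c) via R1 from link(h,c)
round 2: derive deriv(a,a) via R2 from deriv(a,e), edge(e,a)
round 2: derive deriv(a,f) via R2 from deriv(a,g), edge(g,f)
round 2: derive deriv(g,e) via R2 from deriv(g,g), edge(g,e)
round 2: derive deriv(g,f) via R2 from deriv(g,a), edge(a,f)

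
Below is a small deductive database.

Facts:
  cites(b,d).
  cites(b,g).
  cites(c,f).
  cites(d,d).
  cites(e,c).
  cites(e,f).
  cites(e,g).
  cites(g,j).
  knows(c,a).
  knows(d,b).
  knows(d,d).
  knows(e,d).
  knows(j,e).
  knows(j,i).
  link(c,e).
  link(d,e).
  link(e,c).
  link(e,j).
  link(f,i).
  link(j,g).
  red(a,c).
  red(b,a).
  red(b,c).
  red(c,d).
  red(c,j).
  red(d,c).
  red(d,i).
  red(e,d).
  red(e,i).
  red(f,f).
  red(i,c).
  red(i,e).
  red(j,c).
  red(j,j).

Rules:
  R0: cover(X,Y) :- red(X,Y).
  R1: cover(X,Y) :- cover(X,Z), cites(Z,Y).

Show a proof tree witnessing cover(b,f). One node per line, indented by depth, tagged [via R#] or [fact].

cover(b,f)  [via R1]
  cover(b,c)  [via R0]
    red(b,c)  [fact]
  cites(c,f)  [fact]

round 1: derive cover(a,c) via R0 from red(a,c)
round 1: derive cover(b,a) via R0 from red(b,a)
round 1: derive cover(b,c) via R0 from red(b,c)
round 1: derive cover(c,d) via R0 from red(c,d)
round 1: derive cover(c,j) via R0 from red(c,j)
round 1: derive cover(d,c) via R0 from red(d,c)
round 1: derive cover(d,i) via R0 from red(d,i)
round 1: derive cover(e,d) via R0 from red(e,d)
round 1: derive cover(e,i) via R0 from red(e,i)
round 1: derive cover(f,f) via R0 from red(f,f)
round 1: derive cover(i,c) via R0 from red(i,c)
round 1: derive cover(i,e) via R0 from red(i,e)
round 1: derive cover(j,c) via R0 from red(j,c)
round 1: derive cover(j,j) via R0 from red(j,j)
round 2: derive cover(a,f) via R1 from cover(a,c), cites(c,f)
round 2: derive cover(b,f) via R1 from cover(b,c), cites(c,f)
round 2: derive cover(d,f) via R1 from cover(d,c), cites(c,f)
round 2: derive cover(i,f) via R1 from cover(i,c), cites(c,f)
round 2: derive cover(i,g) via R1 from cover(i,e), cites(e,g)
round 2: derive cover(j,f) via R1 from cover(j,c), cites(c,f)
round 3: derive cover(i,j) via R1 from cover(i,g), cites(g,j)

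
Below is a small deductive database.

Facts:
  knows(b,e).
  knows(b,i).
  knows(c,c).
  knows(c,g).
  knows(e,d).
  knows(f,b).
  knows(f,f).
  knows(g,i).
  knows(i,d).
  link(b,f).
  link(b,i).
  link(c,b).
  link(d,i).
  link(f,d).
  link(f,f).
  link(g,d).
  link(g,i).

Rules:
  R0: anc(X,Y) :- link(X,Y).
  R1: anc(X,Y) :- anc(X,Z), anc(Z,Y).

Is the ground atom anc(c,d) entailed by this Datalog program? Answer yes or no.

yes

round 1: derive anc(b,f) via R0 from link(b,f)
round 1: derive anc(b,i) via R0 from link(b,i)
round 1: derive anc(c,b) via R0 from link(c,b)
round 1: derive anc(d,i) via R0 from link(d,i)
round 1: derive anc(f,d) via R0 from link(f,d)
round 1: derive anc(f,f) via R0 from link(f,f)
round 1: derive anc(g,d) via R0 from link(g,d)
round 1: derive anc(g,i) via R0 from link(g,i)
round 2: derive anc(b,d) via R1 from anc(b,f), anc(f,d)
round 2: derive anc(c,f) via R1 from anc(c,b), anc(b,f)
round 2: derive anc(c,i) via R1 from anc(c,b), anc(b,i)
round 2: derive anc(f,i) via R1 from anc(f,d), anc(d,i)
round 3: derive anc(c,d) via R1 from anc(c,b), anc(b,d)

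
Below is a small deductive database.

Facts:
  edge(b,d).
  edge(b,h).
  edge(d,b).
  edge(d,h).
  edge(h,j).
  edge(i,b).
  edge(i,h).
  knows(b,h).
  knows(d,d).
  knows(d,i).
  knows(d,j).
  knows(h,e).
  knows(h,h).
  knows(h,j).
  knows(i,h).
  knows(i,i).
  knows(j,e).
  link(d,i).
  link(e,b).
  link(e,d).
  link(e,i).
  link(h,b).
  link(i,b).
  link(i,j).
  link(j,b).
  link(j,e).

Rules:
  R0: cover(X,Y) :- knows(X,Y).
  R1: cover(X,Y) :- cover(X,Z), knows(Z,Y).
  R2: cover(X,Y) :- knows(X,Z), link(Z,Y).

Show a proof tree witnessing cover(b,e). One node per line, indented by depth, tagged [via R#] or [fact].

round 1: derive cover(b,h) via R0 from knows(b,h)
round 1: derive cover(d,d) via R0 from knows(d,d)
round 1: derive cover(d,i) via R0 from knows(d,i)
round 1: derive cover(d,j) via R0 from knows(d,j)
round 1: derive cover(h,e) via R0 from knows(h,e)
round 1: derive cover(h,h) via R0 from knows(h,h)
round 1: derive cover(h,j) via R0 from knows(h,j)
round 1: derive cover(i,h) via R0 from knows(i,h)
round 1: derive cover(i,i) via R0 from knows(i,i)
round 1: derive cover(j,e) via R0 from knows(j,e)
round 1: derive cover(b,b) via R2 from knows(b,h), link(h,b)
round 1: derive cover(d,b) via R2 from knows(d,i), link(i,b)
round 1: derive cover(d,e) via R2 from knows(d,j), link(j,e)
round 1: derive cover(h,b) via R2 from knows(h,e), link(e,b)
round 1: derive cover(h,d) via R2 from knows(h,e), link(e,d)
round 1: derive cover(h,i) via R2 from knows(h,e), link(e,i)
round 1: derive cover(i,b) via R2 from knows(i,h), link(h,b)
round 1: derive cover(i,j) via R2 from knows(i,i), link(i,j)
round 1: derive cover(j,b) via R2 from knows(j,e), link(e,b)
round 1: derive cover(j,d) via R2 from knows(j,e), link(e,d)
round 1: derive cover(j,i) via R2 from knows(j,e), link(e,i)
round 2: derive cover(b,e) via R1 from cover(b,h), knows(h,e)
round 2: derive cover(b,j) via R1 from cover(b,h), knows(h,j)
round 2: derive cover(d,h) via R1 from cover(d,b), knows(b,h)
round 2: derive cover(i,e) via R1 from cover(i,h), knows(h,e)
round 2: derive cover(j,h) via R1 from cover(j,b), knows(b,h)
round 2: derive cover(j,j) via R1 from cover(j,d), knows(d,j)

cover(b,e)  [via R1]
  cover(b,h)  [via R0]
    knows(b,h)  [fact]
  knows(h,e)  [fact]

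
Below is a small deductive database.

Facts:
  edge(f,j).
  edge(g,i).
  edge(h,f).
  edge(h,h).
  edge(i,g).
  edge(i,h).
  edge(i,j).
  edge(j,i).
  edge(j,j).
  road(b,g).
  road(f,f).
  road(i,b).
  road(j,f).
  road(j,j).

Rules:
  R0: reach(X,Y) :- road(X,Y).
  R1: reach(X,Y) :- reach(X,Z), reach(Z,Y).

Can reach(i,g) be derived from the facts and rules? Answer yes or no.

yes

round 1: derive reach(b,g) via R0 from road(b,g)
round 1: derive reach(f,f) via R0 from road(f,f)
round 1: derive reach(i,b) via R0 from road(i,b)
round 1: derive reach(j,f) via R0 from road(j,f)
round 1: derive reach(j,j) via R0 from road(j,j)
round 2: derive reach(i,g) via R1 from reach(i,b), reach(b,g)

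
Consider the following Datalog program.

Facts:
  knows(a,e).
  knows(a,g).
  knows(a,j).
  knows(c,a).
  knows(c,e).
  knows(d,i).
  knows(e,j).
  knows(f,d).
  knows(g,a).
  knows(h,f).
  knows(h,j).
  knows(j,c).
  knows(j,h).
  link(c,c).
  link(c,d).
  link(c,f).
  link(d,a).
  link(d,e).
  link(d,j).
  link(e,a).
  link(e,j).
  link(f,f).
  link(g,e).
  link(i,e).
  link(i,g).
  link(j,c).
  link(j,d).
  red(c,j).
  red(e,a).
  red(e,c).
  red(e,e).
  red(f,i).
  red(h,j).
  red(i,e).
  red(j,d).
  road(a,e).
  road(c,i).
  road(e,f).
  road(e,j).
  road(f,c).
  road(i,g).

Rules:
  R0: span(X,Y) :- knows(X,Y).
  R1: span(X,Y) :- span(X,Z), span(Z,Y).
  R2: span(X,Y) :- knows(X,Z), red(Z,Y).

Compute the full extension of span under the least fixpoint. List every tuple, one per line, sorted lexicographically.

span(a,a)
span(a,c)
span(a,d)
span(a,e)
span(a,f)
span(a,g)
span(a,h)
span(a,i)
span(a,j)
span(c,a)
span(c,c)
span(c,d)
span(c,e)
span(c,f)
span(c,g)
span(c,h)
span(c,i)
span(c,j)
span(d,a)
span(d,c)
span(d,d)
span(d,e)
span(d,f)
span(d,g)
span(d,h)
span(d,i)
span(d,j)
span(e,a)
span(e,c)
span(e,d)
span(e,e)
span(e,f)
span(e,g)
span(e,h)
span(e,i)
span(e,j)
span(f,a)
span(f,c)
span(f,d)
span(f,e)
span(f,f)
span(f,g)
span(f,h)
span(f,i)
span(f,j)
span(g,a)
span(g,c)
span(g,d)
span(g,e)
span(g,f)
span(g,g)
span(g,h)
span(g,i)
span(g,j)
span(h,a)
span(h,c)
span(h,d)
span(h,e)
span(h,f)
span(h,g)
span(h,h)
span(h,i)
span(h,j)
span(j,a)
span(j,c)
span(j,d)
span(j,e)
span(j,f)
span(j,g)
span(j,h)
span(j,i)
span(j,j)

round 1: derive span(a,e) via R0 from knows(a,e)
round 1: derive span(a,g) via R0 from knows(a,g)
round 1: derive span(a,j) via R0 from knows(a,j)
round 1: derive span(c,a) via R0 from knows(c,a)
round 1: derive span(c,e) via R0 from knows(c,e)
round 1: derive span(d,i) via R0 from knows(d,i)
round 1: derive span(e,j) via R0 from knows(e,j)
round 1: derive span(f,d) via R0 from knows(f,d)
round 1: derive span(g,a) via R0 from knows(g,a)
round 1: derive span(h,f) via R0 from knows(h,f)
round 1: derive span(h,j) via R0 from knows(h,j)
round 1: derive span(j,c) via R0 from knows(j,c)
round 1: derive span(j,h) via R0 from knows(j,h)
round 1: derive span(a,a) via R2 from knows(a,e), red(e,a)
round 1: derive span(a,c) via R2 from knows(a,e), red(e,c)
round 1: derive span(a,d) via R2 from knows(a,j), red(j,d)
round 1: derive span(c,c) via R2 from knows(c,e), red(e,c)
round 1: derive span(d,e) via R2 from knows(d,i), red(i,e)
round 1: derive span(e,d) via R2 from knows(e,j), red(j,d)
round 1: derive span(h,d) via R2 from knows(h,j), red(j,d)
round 1: derive span(h,i) via R2 from knows(h,f), red(f,i)
round 1: derive span(j,j) via R2 from knows(j,c), red(c,j)
round 2: derive span(a,h) via R1 from span(a,j), span(j,h)
round 2: derive span(a,i) via R1 from span(a,d), span(d,i)
round 2: derive span(c,d) via R1 from span(c,a), span(a,d)
round 2: derive span(c,g) via R1 from span(c,a), span(a,g)
round 2: derive span(c,j) via R1 from span(c,a), span(a,j)
round 2: derive span(d,d) via R1 from span(d,e), span(e,d)
round 2: derive span(d,j) via R1 from span(d,e), span(e,j)
round 2: derive span(e,c) via R1 from span(e,j), span(j,c)
round 2: derive span(e,e) via R1 from span(e,d), span(d,e)
round 2: derive span(e,h) via R1 from span(e,j), span(j,h)
round 2: derive span(e,i) via R1 from span(e,d), span(d,i)
round 2: derive span(f,e) via R1 from span(f,d), span(d,e)
round 2: derive span(f,i) via R1 from span(f,d), span(d,i)
round 2: derive span(g,c) via R1 from span(g,a), span(a,c)
round 2: derive span(g,d) via R1 from span(g,a), span(a,d)
round 2: derive span(g,e) via R1 from span(g,a), span(a,e)
round 2: derive span(g,g) via R1 from span(g,a), span(a,g)
round 2: derive span(g,j) via R1 from span(g,a), span(a,j)
round 2: derive span(h,c) via R1 from span(h,j), span(j,c)
round 2: derive span(h,e) via R1 from span(h,d), span(d,e)
round 2: derive span(h,h) via R1 from span(h,j), span(j,h)
round 2: derive span(j,a) via R1 from span(j,c), span(c,a)
round 2: derive span(j,d) via R1 from span(j,h), span(h,d)
round 2: derive span(j,e) via R1 from span(j,c), span(c,e)
round 2: derive span(j,f) via R1 from span(j,h), span(h,f)
round 2: derive span(j,i) via R1 from span(j,h), span(h,i)
round 3: derive span(a,f) via R1 from span(a,h), span(h,f)
round 3: derive span(c,f) via R1 from span(c,j), span(j,f)
round 3: derive span(c,h) via R1 from span(c,a), span(a,h)
round 3: derive span(c,i) via R1 from span(c,a), span(a,i)
round 3: derive span(d,a) via R1 from span(d,j), span(j,a)
round 3: derive span(d,c) via R1 from span(d,e), span(e,c)
round 3: derive span(d,f) via R1 from span(d,j), span(j,f)
round 3: derive span(d,h) via R1 from span(d,e), span(e,h)
round 3: derive span(e,a) via R1 from span(e,c), span(c,a)
round 3: derive span(e,f) via R1 from span(e,h), span(h,f)
round 3: derive span(e,g) via R1 from span(e,c), span(c,g)
round 3: derive span(f,c) via R1 from span(f,e), span(e,c)
round 3: derive span(f,h) via R1 from span(f,e), span(e,h)
round 3: derive span(f,j) via R1 from span(f,d), span(d,j)
round 3: derive span(g,f) via R1 from span(g,j), span(j,f)
round 3: derive span(g,h) via R1 from span(g,a), span(a,h)
round 3: derive span(g,i) via R1 from span(g,a), span(a,i)
round 3: derive span(h,a) via R1 from span(h,c), span(c,a)
round 3: derive span(h,g) via R1 from span(h,c), span(c,g)
round 3: derive span(j,g) via R1 from span(j,a), span(a,g)
round 4: derive span(d,g) via R1 from span(d,a), span(a,g)
round 4: derive span(f,a) via R1 from span(f,c), span(c,a)
round 4: derive span(f,f) via R1 from span(f,c), span(c,f)
round 4: derive span(f,g) via R1 from span(f,c), span(c,g)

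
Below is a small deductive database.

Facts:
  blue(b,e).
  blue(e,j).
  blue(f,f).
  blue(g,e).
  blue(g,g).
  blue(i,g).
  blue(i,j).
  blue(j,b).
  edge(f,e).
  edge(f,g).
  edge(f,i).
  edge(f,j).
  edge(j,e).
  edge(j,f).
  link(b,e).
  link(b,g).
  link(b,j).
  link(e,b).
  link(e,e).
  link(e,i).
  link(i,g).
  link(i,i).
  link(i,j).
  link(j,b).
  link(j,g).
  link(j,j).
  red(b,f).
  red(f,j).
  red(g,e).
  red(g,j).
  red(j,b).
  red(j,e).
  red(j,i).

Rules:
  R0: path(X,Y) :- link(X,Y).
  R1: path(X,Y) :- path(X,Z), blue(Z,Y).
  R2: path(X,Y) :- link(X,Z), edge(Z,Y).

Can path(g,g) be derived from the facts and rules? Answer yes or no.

round 1: derive path(b,e) via R0 from link(b,e)
round 1: derive path(b,g) via R0 from link(b,g)
round 1: derive path(b,j) via R0 from link(b,j)
round 1: derive path(e,b) via R0 from link(e,b)
round 1: derive path(e,e) via R0 from link(e,e)
round 1: derive path(e,i) via R0 from link(e,i)
round 1: derive path(i,g) via R0 from link(i,g)
round 1: derive path(i,i) via R0 from link(i,i)
round 1: derive path(i,j) via R0 from link(i,j)
round 1: derive path(j,b) via R0 from link(j,b)
round 1: derive path(j,g) via R0 from link(j,g)
round 1: derive path(j,j) via R0 from link(j,j)
round 1: derive path(b,f) via R2 from link(b,j), edge(j,f)
round 1: derive path(i,e) via R2 from link(i,j), edge(j,e)
round 1: derive path(i,f) via R2 from link(i,j), edge(j,f)
round 1: derive path(j,e) via R2 from link(j,j), edge(j,e)
round 1: derive path(j,f) via R2 from link(j,j), edge(j,f)
round 2: derive path(b,b) via R1 from path(b,j), blue(j,b)
round 2: derive path(e,g) via R1 from path(e,i), blue(i,g)
round 2: derive path(e,j) via R1 from path(e,e), blue(e,j)
round 2: derive path(i,b) via R1 from path(i,j), blue(j,b)

no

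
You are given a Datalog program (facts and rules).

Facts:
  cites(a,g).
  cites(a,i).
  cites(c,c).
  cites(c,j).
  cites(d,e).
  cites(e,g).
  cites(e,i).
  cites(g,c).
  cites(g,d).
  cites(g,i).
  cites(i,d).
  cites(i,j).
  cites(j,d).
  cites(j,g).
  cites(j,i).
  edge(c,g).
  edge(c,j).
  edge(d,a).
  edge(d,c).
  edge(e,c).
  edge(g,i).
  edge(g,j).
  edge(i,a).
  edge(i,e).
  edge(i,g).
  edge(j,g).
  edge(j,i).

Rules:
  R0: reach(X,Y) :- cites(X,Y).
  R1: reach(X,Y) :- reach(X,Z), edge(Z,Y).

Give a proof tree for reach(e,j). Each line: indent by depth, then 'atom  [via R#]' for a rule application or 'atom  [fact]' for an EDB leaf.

reach(e,j)  [via R1]
  reach(e,g)  [via R0]
    cites(e,g)  [fact]
  edge(g,j)  [fact]

round 1: derive reach(a,g) via R0 from cites(a,g)
round 1: derive reach(a,i) via R0 from cites(a,i)
round 1: derive reach(c,c) via R0 from cites(c,c)
round 1: derive reach(c,j) via R0 from cites(c,j)
round 1: derive reach(d,e) via R0 from cites(d,e)
round 1: derive reach(e,g) via R0 from cites(e,g)
round 1: derive reach(e,i) via R0 from cites(e,i)
round 1: derive reach(g,c) via R0 from cites(g,c)
round 1: derive reach(g,d) via R0 from cites(g,d)
round 1: derive reach(g,i) via R0 from cites(g,i)
round 1: derive reach(i,d) via R0 from cites(i,d)
round 1: derive reach(i,j) via R0 from cites(i,j)
round 1: derive reach(j,d) via R0 from cites(j,d)
round 1: derive reach(j,g) via R0 from cites(j,g)
round 1: derive reach(j,i) via R0 from cites(j,i)
round 2: derive reach(a,a) via R1 from reach(a,i), edge(i,a)
round 2: derive reach(a,e) via R1 from reach(a,i), edge(i,e)
round 2: derive reach(a,j) via R1 from reach(a,g), edge(g,j)
round 2: derive reach(c,g) via R1 from reach(c,c), edge(c,g)
round 2: derive reach(c,i) via R1 from reach(c,j), edge(j,i)
round 2: derive reach(d,c) via R1 from reach(d,e), edge(e,c)
round 2: derive reach(e,a) via R1 from reach(e,i), edge(i,a)
round 2: derive reach(e,e) via R1 from reach(e,i), edge(i,e)
round 2: derive reach(e,j) via R1 from reach(e,g), edge(g,j)
round 2: derive reach(g,a) via R1 from reach(g,d), edge(d,a)
round 2: derive reach(g,e) via R1 from reach(g,i), edge(i,e)
round 2: derive reach(g,g) via R1 from reach(g,c), edge(c,g)
round 2: derive reach(g,j) via R1 from reach(g,c), edge(c,j)
round 2: derive reach(i,a) via R1 from reach(i,d), edge(d,a)
round 2: derive reach(i,c) via R1 from reach(i,d), edge(d,c)
round 2: derive reach(i,g) via R1 from reach(i,j), edge(j,g)
round 2: derive reach(i,i) via R1 from reach(i,j), edge(j,i)
round 2: derive reach(j,a) via R1 from reach(j,d), edge(d,a)
round 2: derive reach(j,c) via R1 from reach(j,d), edge(d,c)
round 2: derive reach(j,e) via R1 from reach(j,i), edge(i,e)
round 2: derive reach(j,j) via R1 from reach(j,g), edge(g,j)
round 3: derive reach(a,c) via R1 from reach(a,e), edge(e,c)
round 3: derive reach(c,a) via R1 from reach(c,i), edge(i,a)
round 3: derive reach(c,e) via R1 from reach(c,i), edge(i,e)
round 3: derive reach(d,g) via R1 from reach(d,c), edge(c,g)
round 3: derive reach(d,j) via R1 from reach(d,c), edge(c,j)
round 3: derive reach(e,c) via R1 from reach(e,e), edge(e,c)
round 3: derive reach(i,e) via R1 from reach(i,i), edge(i,e)
round 4: derive reach(d,i) via R1 from reach(d,g), edge(g,i)
round 5: derive reach(d,a) via R1 from reach(d,i), edge(i,a)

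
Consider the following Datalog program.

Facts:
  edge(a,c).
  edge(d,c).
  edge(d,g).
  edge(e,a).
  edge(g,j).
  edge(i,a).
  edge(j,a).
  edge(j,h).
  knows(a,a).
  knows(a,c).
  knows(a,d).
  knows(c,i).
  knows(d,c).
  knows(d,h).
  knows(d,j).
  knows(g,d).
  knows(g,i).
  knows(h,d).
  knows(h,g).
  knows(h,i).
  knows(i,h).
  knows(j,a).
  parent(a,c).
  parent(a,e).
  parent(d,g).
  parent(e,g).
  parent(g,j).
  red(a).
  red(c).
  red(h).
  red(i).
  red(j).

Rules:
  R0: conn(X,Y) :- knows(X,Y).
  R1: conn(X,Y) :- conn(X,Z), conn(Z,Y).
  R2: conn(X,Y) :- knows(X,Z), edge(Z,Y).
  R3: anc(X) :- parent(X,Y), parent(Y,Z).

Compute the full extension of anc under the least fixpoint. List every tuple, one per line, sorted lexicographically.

round 1: derive anc(a) via R3 from parent(a,e), parent(e,g)
round 1: derive anc(d) via R3 from parent(d,g), parent(g,j)
round 1: derive anc(e) via R3 from parent(e,g), parent(g,j)

anc(a)
anc(d)
anc(e)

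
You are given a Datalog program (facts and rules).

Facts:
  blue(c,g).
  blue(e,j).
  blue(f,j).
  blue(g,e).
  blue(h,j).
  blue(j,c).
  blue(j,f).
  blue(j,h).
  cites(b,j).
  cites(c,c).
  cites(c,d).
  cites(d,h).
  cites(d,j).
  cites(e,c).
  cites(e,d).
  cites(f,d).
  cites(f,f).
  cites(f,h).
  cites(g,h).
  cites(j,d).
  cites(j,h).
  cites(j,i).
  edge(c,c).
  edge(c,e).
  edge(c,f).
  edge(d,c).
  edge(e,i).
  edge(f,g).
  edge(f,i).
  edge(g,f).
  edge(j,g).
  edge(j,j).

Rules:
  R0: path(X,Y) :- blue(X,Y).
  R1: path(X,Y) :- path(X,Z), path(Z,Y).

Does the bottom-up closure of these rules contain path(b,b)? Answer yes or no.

round 1: derive path(c,g) via R0 from blue(c,g)
round 1: derive path(e,j) via R0 from blue(e,j)
round 1: derive path(f,j) via R0 from blue(f,j)
round 1: derive path(g,e) via R0 from blue(g,e)
round 1: derive path(h,j) via R0 from blue(h,j)
round 1: derive path(j,c) via R0 from blue(j,c)
round 1: derive path(j,f) via R0 from blue(j,f)
round 1: derive path(j,h) via R0 from blue(j,h)
round 2: derive path(c,e) via R1 from path(c,g), path(g,e)
round 2: derive path(e,c) via R1 from path(e,j), path(j,c)
round 2: derive path(e,f) via R1 from path(e,j), path(j,f)
round 2: derive path(e,h) via R1 from path(e,j), path(j,h)
round 2: derive path(f,c) via R1 from path(f,j), path(j,c)
round 2: derive path(f,f) via R1 from path(f,j), path(j,f)
round 2: derive path(f,h) via R1 from path(f,j), path(j,h)
round 2: derive path(g,j) via R1 from path(g,e), path(e,j)
round 2: derive path(h,c) via R1 from path(h,j), path(j,c)
round 2: derive path(h,f) via R1 from path(h,j), path(j,f)
round 2: derive path(h,h) via R1 from path(h,j), path(j,h)
round 2: derive path(j,g) via R1 from path(j,c), path(c,g)
round 2: derive path(j,j) via R1 from path(j,f), path(f,j)
round 3: derive path(c,c) via R1 from path(c,e), path(e,c)
round 3: derive path(c,f) via R1 from path(c,e), path(e,f)
round 3: derive path(c,h) via R1 from path(c,e), path(e,h)
round 3: derive path(c,j) via R1 from path(c,e), path(e,j)
round 3: derive path(e,e) via R1 from path(e,c), path(c,e)
round 3: derive path(e,g) via R1 from path(e,c), path(c,g)
round 3: derive path(f,e) via R1 from path(f,c), path(c,e)
round 3: derive path(f,g) via R1 from path(f,c), path(c,g)
round 3: derive path(g,c) via R1 from path(g,e), path(e,c)
round 3: derive path(g,f) via R1 from path(g,e), path(e,f)
round 3: derive path(g,g) via R1 from path(g,j), path(j,g)
round 3: derive path(g,h) via R1 from path(g,e), path(e,h)
round 3: derive path(h,e) via R1 from path(h,c), path(c,e)
round 3: derive path(h,g) via R1 from path(h,c), path(c,g)
round 3: derive path(j,e) via R1 from path(j,c), path(c,e)

no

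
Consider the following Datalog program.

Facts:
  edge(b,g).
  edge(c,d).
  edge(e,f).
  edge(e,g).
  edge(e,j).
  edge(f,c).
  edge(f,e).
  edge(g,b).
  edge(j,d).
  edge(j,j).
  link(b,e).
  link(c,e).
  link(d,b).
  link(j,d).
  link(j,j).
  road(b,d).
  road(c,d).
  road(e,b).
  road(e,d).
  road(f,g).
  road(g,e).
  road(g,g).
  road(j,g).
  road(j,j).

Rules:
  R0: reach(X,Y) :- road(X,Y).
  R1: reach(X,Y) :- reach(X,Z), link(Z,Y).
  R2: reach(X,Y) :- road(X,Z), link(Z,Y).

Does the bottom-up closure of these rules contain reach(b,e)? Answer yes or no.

yes

round 1: derive reach(b,d) via R0 from road(b,d)
round 1: derive reach(c,d) via R0 from road(c,d)
round 1: derive reach(e,b) via R0 from road(e,b)
round 1: derive reach(e,d) via R0 from road(e,d)
round 1: derive reach(f,g) via R0 from road(f,g)
round 1: derive reach(g,e) via R0 from road(g,e)
round 1: derive reach(g,g) via R0 from road(g,g)
round 1: derive reach(j,g) via R0 from road(j,g)
round 1: derive reach(j,j) via R0 from road(j,j)
round 1: derive reach(b,b) via R2 from road(b,d), link(d,b)
round 1: derive reach(c,b) via R2 from road(c,d), link(d,b)
round 1: derive reach(e,e) via R2 from road(e,b), link(b,e)
round 1: derive reach(j,d) via R2 from road(j,j), link(j,d)
round 2: derive reach(b,e) via R1 from reach(b,b), link(b,e)
round 2: derive reach(c,e) via R1 from reach(c,b), link(b,e)
round 2: derive reach(j,b) via R1 from reach(j,d), link(d,b)
round 3: derive reach(j,e) via R1 from reach(j,b), link(b,e)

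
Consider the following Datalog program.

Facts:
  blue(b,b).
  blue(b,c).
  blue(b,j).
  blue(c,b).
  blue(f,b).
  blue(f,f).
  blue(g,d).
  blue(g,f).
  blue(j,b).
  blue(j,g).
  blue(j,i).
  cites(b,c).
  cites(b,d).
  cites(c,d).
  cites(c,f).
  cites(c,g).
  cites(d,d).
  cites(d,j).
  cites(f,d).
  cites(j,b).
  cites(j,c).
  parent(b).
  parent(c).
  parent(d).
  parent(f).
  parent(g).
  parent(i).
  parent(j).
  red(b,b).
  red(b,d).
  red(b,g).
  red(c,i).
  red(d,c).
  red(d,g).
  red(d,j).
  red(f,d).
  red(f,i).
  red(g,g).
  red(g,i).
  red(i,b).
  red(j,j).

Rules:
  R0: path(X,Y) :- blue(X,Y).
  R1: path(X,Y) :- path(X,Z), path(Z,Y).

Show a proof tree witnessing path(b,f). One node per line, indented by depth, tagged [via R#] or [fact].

path(b,f)  [via R1]
  path(b,g)  [via R1]
    path(b,j)  [via R0]
      blue(b,j)  [fact]
    path(j,g)  [via R0]
      blue(j,g)  [fact]
  path(g,f)  [via R0]
    blue(g,f)  [fact]

round 1: derive path(b,b) via R0 from blue(b,b)
round 1: derive path(b,c) via R0 from blue(b,c)
round 1: derive path(b,j) via R0 from blue(b,j)
round 1: derive path(c,b) via R0 from blue(c,b)
round 1: derive path(f,b) via R0 from blue(f,b)
round 1: derive path(f,f) via R0 from blue(f,f)
round 1: derive path(g,d) via R0 from blue(g,d)
round 1: derive path(g,f) via R0 from blue(g,f)
round 1: derive path(j,b) via R0 from blue(j,b)
round 1: derive path(j,g) via R0 from blue(j,g)
round 1: derive path(j,i) via R0 from blue(j,i)
round 2: derive path(b,g) via R1 from path(b,j), path(j,g)
round 2: derive path(b,i) via R1 from path(b,j), path(j,i)
round 2: derive path(c,c) via R1 from path(c,b), path(b,c)
round 2: derive path(c,j) via R1 from path(c,b), path(b,j)
round 2: derive path(f,c) via R1 from path(f,b), path(b,c)
round 2: derive path(f,j) via R1 from path(f,b), path(b,j)
round 2: derive path(g,b) via R1 from path(g,f), path(f,b)
round 2: derive path(j,c) via R1 from path(j,b), path(b,c)
round 2: derive path(j,d) via R1 from path(j,g), path(g,d)
round 2: derive path(j,f) via R1 from path(j,g), path(g,f)
round 2: derive path(j,j) via R1 from path(j,b), path(b,j)
round 3: derive path(b,d) via R1 from path(b,g), path(g,d)
round 3: derive path(b,f) via R1 from path(b,g), path(g,f)
round 3: derive path(c,d) via R1 from path(c,j), path(j,d)
round 3: derive path(c,f) via R1 from path(c,j), path(j,f)
round 3: derive path(c,g) via R1 from path(c,b), path(b,g)
round 3: derive path(c,i) via R1 from path(c,b), path(b,i)
round 3: derive path(f,d) via R1 from path(f,j), path(j,d)
round 3: derive path(f,g) via R1 from path(f,b), path(b,g)
round 3: derive path(f,i) via R1 from path(f,b), path(b,i)
round 3: derive path(g,c) via R1 from path(g,b), path(b,c)
round 3: derive path(g,g) via R1 from path(g,b), path(b,g)
round 3: derive path(g,i) via R1 from path(g,b), path(b,i)
round 3: derive path(g,j) via R1 from path(g,b), path(b,j)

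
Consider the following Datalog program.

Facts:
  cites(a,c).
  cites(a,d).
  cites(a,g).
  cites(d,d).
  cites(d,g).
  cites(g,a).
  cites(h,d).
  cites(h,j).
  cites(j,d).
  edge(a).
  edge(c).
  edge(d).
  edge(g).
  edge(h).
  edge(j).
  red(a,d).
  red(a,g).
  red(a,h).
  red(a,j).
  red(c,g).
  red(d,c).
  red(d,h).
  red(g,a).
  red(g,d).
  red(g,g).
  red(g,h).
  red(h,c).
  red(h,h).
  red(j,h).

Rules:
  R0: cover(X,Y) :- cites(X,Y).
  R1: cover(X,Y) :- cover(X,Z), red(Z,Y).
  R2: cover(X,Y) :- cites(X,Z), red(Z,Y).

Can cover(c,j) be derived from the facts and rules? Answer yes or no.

no

round 1: derive cover(a,c) via R0 from cites(a,c)
round 1: derive cover(a,d) via R0 from cites(a,d)
round 1: derive cover(a,g) via R0 from cites(a,g)
round 1: derive cover(d,d) via R0 from cites(d,d)
round 1: derive cover(d,g) via R0 from cites(d,g)
round 1: derive cover(g,a) via R0 from cites(g,a)
round 1: derive cover(h,d) via R0 from cites(h,d)
round 1: derive cover(h,j) via R0 from cites(h,j)
round 1: derive cover(j,d) via R0 from cites(j,d)
round 1: derive cover(a,a) via R2 from cites(a,g), red(g,a)
round 1: derive cover(a,h) via R2 from cites(a,d), red(d,h)
round 1: derive cover(d,a) via R2 from cites(d,g), red(g,a)
round 1: derive cover(d,c) via R2 from cites(d,d), red(d,c)
round 1: derive cover(d,h) via R2 from cites(d,d), red(d,h)
round 1: derive cover(g,d) via R2 from cites(g,a), red(a,d)
round 1: derive cover(g,g) via R2 from cites(g,a), red(a,g)
round 1: derive cover(g,h) via R2 from cites(g,a), red(a,h)
round 1: derive cover(g,j) via R2 from cites(g,a), red(a,j)
round 1: derive cover(h,c) via R2 from cites(h,d), red(d,c)
round 1: derive cover(h,h) via R2 from cites(h,d), red(d,h)
round 1: derive cover(j,c) via R2 from cites(j,d), red(d,c)
round 1: derive cover(j,h) via R2 from cites(j,d), red(d,h)
round 2: derive cover(a,j) via R1 from cover(a,a), red(a,j)
round 2: derive cover(d,j) via R1 from cover(d,a), red(a,j)
round 2: derive cover(g,c) via R1 from cover(g,d), red(d,c)
round 2: derive cover(h,g) via R1 from cover(h,c), red(c,g)
round 2: derive cover(j,g) via R1 from cover(j,c), red(c,g)
round 3: derive cover(h,a) via R1 from cover(h,g), red(g,a)
round 3: derive cover(j,a) via R1 from cover(j,g), red(g,a)
round 4: derive cover(j,j) via R1 from cover(j,a), red(a,j)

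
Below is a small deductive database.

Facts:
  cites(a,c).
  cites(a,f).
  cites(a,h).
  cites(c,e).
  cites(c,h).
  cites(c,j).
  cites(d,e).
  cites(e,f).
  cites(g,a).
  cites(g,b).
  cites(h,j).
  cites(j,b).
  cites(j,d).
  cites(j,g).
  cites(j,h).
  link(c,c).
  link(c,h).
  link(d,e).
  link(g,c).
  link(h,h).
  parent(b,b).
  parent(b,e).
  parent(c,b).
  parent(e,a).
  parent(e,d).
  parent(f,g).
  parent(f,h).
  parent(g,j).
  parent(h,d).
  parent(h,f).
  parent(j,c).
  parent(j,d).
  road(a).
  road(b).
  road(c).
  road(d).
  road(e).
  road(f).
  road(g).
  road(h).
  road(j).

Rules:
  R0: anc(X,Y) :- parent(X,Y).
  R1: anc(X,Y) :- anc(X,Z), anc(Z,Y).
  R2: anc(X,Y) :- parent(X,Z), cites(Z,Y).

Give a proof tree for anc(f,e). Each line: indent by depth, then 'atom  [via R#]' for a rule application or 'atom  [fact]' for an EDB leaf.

round 1: derive anc(b,b) via R0 from parent(b,b)
round 1: derive anc(b,e) via R0 from parent(b,e)
round 1: derive anc(c,b) via R0 from parent(c,b)
round 1: derive anc(e,a) via R0 from parent(e,a)
round 1: derive anc(e,d) via R0 from parent(e,d)
round 1: derive anc(f,g) via R0 from parent(f,g)
round 1: derive anc(f,h) via R0 from parent(f,h)
round 1: derive anc(g,j) via R0 from parent(g,j)
round 1: derive anc(h,d) via R0 from parent(h,d)
round 1: derive anc(h,f) via R0 from parent(h,f)
round 1: derive anc(j,c) via R0 from parent(j,c)
round 1: derive anc(j,d) via R0 from parent(j,d)
round 1: derive anc(b,f) via R2 from parent(b,e), cites(e,f)
round 1: derive anc(e,c) via R2 from parent(e,a), cites(a,c)
round 1: derive anc(e,e) via R2 from parent(e,d), cites(d,e)
round 1: derive anc(e,f) via R2 from parent(e,a), cites(a,f)
round 1: derive anc(e,h) via R2 from parent(e,a), cites(a,h)
round 1: derive anc(f,a) via R2 from parent(f,g), cites(g,a)
round 1: derive anc(f,b) via R2 from parent(f,g), cites(g,b)
round 1: derive anc(f,j) via R2 from parent(f,h), cites(h,j)
round 1: derive anc(g,b) via R2 from parent(g,j), cites(j,b)
round 1: derive anc(g,d) via R2 from parent(g,j), cites(j,d)
round 1: derive anc(g,g) via R2 from parent(g,j), cites(j,g)
round 1: derive anc(g,h) via R2 from parent(g,j), cites(j,h)
round 1: derive anc(h,e) via R2 from parent(h,d), cites(d,e)
round 1: derive anc(j,e) via R2 from parent(j,c), cites(c,e)
round 1: derive anc(j,h) via R2 from parent(j,c), cites(c,h)
round 1: derive anc(j,j) via R2 from parent(j,c), cites(c,j)
round 2: derive anc(b,a) via R1 from anc(b,e), anc(e,a)
round 2: derive anc(b,c) via R1 from anc(b,e), anc(e,c)
round 2: derive anc(b,d) via R1 from anc(b,e), anc(e,d)
round 2: derive anc(b,g) via R1 from anc(b,f), anc(f,g)
round 2: derive anc(b,h) via R1 from anc(b,e), anc(e,h)
round 2: derive anc(b,j) via R1 from anc(b,f), anc(f,j)
round 2: derive anc(c,e) via R1 from anc(c,b), anc(b,e)
round 2: derive anc(c,f) via R1 from anc(c,b), anc(b,f)
round 2: derive anc(e,b) via R1 from anc(e,c), anc(c,b)
round 2: derive anc(e,g) via R1 from anc(e,f), anc(f,g)
round 2: derive anc(e,j) via R1 from anc(e,f), anc(f,j)
round 2: derive anc(f,c) via R1 from anc(f,j), anc(j,c)
round 2: derive anc(f,d) via R1 from anc(f,g), anc(g,d)
round 2: derive anc(f,e) via R1 from anc(f,b), anc(b,e)
round 2: derive anc(f,f) via R1 from anc(f,b), anc(b,f)
round 2: derive anc(g,c) via R1 from anc(g,j), anc(j,c)
round 2: derive anc(g,e) via R1 from anc(g,b), anc(b,e)
round 2: derive anc(g,f) via R1 from anc(g,b), anc(b,f)
round 2: derive anc(h,a) via R1 from anc(h,e), anc(e,a)
round 2: derive anc(h,b) via R1 from anc(h,f), anc(f,b)
round 2: derive anc(h,c) via R1 from anc(h,e), anc(e,c)
round 2: derive anc(h,g) via R1 from anc(h,f), anc(f,g)
round 2: derive anc(h,h) via R1 from anc(h,e), anc(e,h)
round 2: derive anc(h,j) via R1 from anc(h,f), anc(f,j)
round 2: derive anc(j,a) via R1 from anc(j,e), anc(e,a)
round 2: derive anc(j,b) via R1 from anc(j,c), anc(c,b)
round 2: derive anc(j,f) via R1 from anc(j,e), anc(e,f)
round 3: derive anc(c,a) via R1 from anc(c,b), anc(b,a)
round 3: derive anc(c,c) via R1 from anc(c,b), anc(b,c)
round 3: derive anc(c,d) via R1 from anc(c,b), anc(b,d)
round 3: derive anc(c,g) via R1 from anc(c,b), anc(b,g)
round 3: derive anc(c,h) via R1 from anc(c,b), anc(b,h)
round 3: derive anc(c,j) via R1 from anc(c,b), anc(b,j)
round 3: derive anc(g,a) via R1 from anc(g,b), anc(b,a)
round 3: derive anc(j,g) via R1 from anc(j,b), anc(b,g)

anc(f,e)  [via R1]
  anc(f,b)  [via R2]
    parent(f,g)  [fact]
    cites(g,b)  [fact]
  anc(b,e)  [via R0]
    parent(b,e)  [fact]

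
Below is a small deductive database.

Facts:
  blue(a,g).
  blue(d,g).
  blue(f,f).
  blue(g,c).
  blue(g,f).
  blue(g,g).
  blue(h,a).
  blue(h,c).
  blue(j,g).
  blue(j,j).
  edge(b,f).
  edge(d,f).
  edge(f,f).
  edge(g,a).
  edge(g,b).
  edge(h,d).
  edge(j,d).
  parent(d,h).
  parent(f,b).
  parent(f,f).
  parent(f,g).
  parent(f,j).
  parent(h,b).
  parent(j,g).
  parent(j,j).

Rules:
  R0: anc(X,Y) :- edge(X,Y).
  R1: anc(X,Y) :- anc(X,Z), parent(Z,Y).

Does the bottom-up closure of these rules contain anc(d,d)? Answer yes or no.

round 1: derive anc(b,f) via R0 from edge(b,f)
round 1: derive anc(d,f) via R0 from edge(d,f)
round 1: derive anc(f,f) via R0 from edge(f,f)
round 1: derive anc(g,a) via R0 from edge(g,a)
round 1: derive anc(g,b) via R0 from edge(g,b)
round 1: derive anc(h,d) via R0 from edge(h,d)
round 1: derive anc(j,d) via R0 from edge(j,d)
round 2: derive anc(b,b) via R1 from anc(b,f), parent(f,b)
round 2: derive anc(b,g) via R1 from anc(b,f), parent(f,g)
round 2: derive anc(b,j) via R1 from anc(b,f), parent(f,j)
round 2: derive anc(d,b) via R1 from anc(d,f), parent(f,b)
round 2: derive anc(d,g) via R1 from anc(d,f), parent(f,g)
round 2: derive anc(d,j) via R1 from anc(d,f), parent(f,j)
round 2: derive anc(f,b) via R1 from anc(f,f), parent(f,b)
round 2: derive anc(f,g) via R1 from anc(f,f), parent(f,g)
round 2: derive anc(f,j) via R1 from anc(f,f), parent(f,j)
round 2: derive anc(h,h) via R1 from anc(h,d), parent(d,h)
round 2: derive anc(j,h) via R1 from anc(j,d), parent(d,h)
round 3: derive anc(h,b) via R1 from anc(h,h), parent(h,b)
round 3: derive anc(j,b) via R1 from anc(j,h), parent(h,b)

no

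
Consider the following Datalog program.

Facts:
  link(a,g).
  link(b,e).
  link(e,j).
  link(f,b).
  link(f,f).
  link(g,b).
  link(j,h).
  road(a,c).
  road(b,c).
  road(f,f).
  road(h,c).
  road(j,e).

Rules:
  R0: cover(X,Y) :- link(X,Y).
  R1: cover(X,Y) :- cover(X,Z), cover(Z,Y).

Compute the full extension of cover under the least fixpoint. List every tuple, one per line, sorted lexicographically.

round 1: derive cover(a,g) via R0 from link(a,g)
round 1: derive cover(b,e) via R0 from link(b,e)
round 1: derive cover(e,j) via R0 from link(e,j)
round 1: derive cover(f,b) via R0 from link(f,b)
round 1: derive cover(f,f) via R0 from link(f,f)
round 1: derive cover(g,b) via R0 from link(g,b)
round 1: derive cover(j,h) via R0 from link(j,h)
round 2: derive cover(a,b) via R1 from cover(a,g), cover(g,b)
round 2: derive cover(b,j) via R1 from cover(b,e), cover(e,j)
round 2: derive cover(e,h) via R1 from cover(e,j), cover(j,h)
round 2: derive cover(f,e) via R1 from cover(f,b), cover(b,e)
round 2: derive cover(g,e) via R1 from cover(g,b), cover(b,e)
round 3: derive cover(a,e) via R1 from cover(a,b), cover(b,e)
round 3: derive cover(a,j) via R1 from cover(a,b), cover(b,j)
round 3: derive cover(b,h) via R1 from cover(b,e), cover(e,h)
round 3: derive cover(f,h) via R1 from cover(f,e), cover(e,h)
round 3: derive cover(f,j) via R1 from cover(f,b), cover(b,j)
round 3: derive cover(g,h) via R1 from cover(g,e), cover(e,h)
round 3: derive cover(g,j) via R1 from cover(g,b), cover(b,j)
round 4: derive cover(a,h) via R1 from cover(a,b), cover(b,h)

cover(a,b)
cover(a,e)
cover(a,g)
cover(a,h)
cover(a,j)
cover(b,e)
cover(b,h)
cover(b,j)
cover(e,h)
cover(e,j)
cover(f,b)
cover(f,e)
cover(f,f)
cover(f,h)
cover(f,j)
cover(g,b)
cover(g,e)
cover(g,h)
cover(g,j)
cover(j,h)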